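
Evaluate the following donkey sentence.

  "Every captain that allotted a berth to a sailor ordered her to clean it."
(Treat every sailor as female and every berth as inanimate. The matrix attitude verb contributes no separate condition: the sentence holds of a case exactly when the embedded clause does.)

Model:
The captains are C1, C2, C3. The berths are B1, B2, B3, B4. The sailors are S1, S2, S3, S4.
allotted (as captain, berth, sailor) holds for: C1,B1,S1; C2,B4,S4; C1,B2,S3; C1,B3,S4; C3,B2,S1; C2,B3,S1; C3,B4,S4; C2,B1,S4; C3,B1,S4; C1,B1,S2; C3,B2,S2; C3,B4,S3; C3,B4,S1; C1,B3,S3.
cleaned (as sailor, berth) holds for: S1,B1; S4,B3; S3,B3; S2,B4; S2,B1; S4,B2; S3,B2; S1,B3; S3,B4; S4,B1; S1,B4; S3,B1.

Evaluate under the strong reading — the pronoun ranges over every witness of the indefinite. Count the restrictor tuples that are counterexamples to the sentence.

4

"her" takes "a sailor" as antecedent and "it" takes "a berth"; both are donkey pronouns co-varying with the restrictor.
Strong reading: for every (c,b,s) with allotted(c,b,s), cleaned(s,b).
Restrictor triples: (C1,B1,S1)→cleaned(S1,B1) ✓  (C1,B1,S2)→cleaned(S2,B1) ✓  (C1,B2,S3)→cleaned(S3,B2) ✓  (C1,B3,S3)→cleaned(S3,B3) ✓  (C1,B3,S4)→cleaned(S4,B3) ✓  (C2,B1,S4)→cleaned(S4,B1) ✓  (C2,B3,S1)→cleaned(S1,B3) ✓  (C2,B4,S4)→cleaned(S4,B4) ✗  (C3,B1,S4)→cleaned(S4,B1) ✓  (C3,B2,S1)→cleaned(S1,B2) ✗  (C3,B2,S2)→cleaned(S2,B2) ✗  (C3,B4,S1)→cleaned(S1,B4) ✓  (C3,B4,S3)→cleaned(S3,B4) ✓  (C3,B4,S4)→cleaned(S4,B4) ✗
Counterexamples (restrictor triples failing the scope): 4.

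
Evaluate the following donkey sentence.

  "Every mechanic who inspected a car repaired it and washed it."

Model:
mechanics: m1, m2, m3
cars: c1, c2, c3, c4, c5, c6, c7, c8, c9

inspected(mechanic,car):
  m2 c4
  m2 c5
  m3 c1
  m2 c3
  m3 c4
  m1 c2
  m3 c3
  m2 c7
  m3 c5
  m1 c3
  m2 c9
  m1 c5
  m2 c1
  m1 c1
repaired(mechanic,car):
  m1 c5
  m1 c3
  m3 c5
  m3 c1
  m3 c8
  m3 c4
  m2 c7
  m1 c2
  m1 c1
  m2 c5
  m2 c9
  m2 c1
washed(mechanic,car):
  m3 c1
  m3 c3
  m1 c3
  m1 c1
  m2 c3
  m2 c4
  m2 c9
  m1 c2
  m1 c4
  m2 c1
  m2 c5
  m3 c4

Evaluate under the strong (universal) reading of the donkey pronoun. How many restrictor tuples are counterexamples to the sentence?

6

"it" takes "a car" as antecedent — a donkey pronoun bound across the clause boundary.
Strong reading: for every (m,c) with inspected(m,c), repaired(m,c) ∧ washed(m,c).
Restrictor pairs: (m1,c1) ✓  (m1,c2) ✓  (m1,c3) ✓  (m1,c5) ✗  (m2,c1) ✓  (m2,c3) ✗  (m2,c4) ✗  (m2,c5) ✓  (m2,c7) ✗  (m2,c9) ✓  (m3,c1) ✓  (m3,c3) ✗  (m3,c4) ✓  (m3,c5) ✗
Counterexamples (restrictor pairs failing the scope): 6.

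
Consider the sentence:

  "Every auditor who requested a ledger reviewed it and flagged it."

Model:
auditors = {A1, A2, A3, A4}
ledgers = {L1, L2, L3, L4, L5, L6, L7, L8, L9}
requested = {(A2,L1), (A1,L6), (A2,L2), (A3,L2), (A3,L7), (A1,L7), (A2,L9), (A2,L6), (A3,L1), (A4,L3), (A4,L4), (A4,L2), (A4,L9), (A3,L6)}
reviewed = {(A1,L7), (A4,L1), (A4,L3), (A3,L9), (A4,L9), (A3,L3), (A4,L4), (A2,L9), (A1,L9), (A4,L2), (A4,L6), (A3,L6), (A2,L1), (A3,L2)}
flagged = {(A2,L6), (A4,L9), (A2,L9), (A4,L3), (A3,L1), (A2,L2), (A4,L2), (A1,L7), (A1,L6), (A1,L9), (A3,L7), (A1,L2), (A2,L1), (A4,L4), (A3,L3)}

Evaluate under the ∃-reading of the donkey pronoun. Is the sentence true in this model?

"it" takes "a ledger" as antecedent — a donkey pronoun bound across the clause boundary.
Weak reading: every auditor a with some requested-ledger has at least one requested-ledger l such that reviewed(a,l) ∧ flagged(a,l).
Per auditor: A1:✓  A2:✓  A3:✗  A4:✓
A3 has no witness among its requested-ledgers.

False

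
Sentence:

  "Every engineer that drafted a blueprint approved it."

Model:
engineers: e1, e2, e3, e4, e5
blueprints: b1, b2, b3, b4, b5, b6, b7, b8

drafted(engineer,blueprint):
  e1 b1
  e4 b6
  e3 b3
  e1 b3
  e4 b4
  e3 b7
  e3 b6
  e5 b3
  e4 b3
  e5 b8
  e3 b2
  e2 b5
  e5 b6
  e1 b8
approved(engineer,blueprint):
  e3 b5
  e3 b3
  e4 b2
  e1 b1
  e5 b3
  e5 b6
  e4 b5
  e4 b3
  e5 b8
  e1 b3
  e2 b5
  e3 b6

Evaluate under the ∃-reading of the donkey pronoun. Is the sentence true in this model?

True

"it" takes "a blueprint" as antecedent — a donkey pronoun bound across the clause boundary.
Weak reading: every engineer e with some drafted-blueprint has at least one drafted-blueprint b such that approved(e,b).
Per engineer: e1:✓  e2:✓  e3:✓  e4:✓  e5:✓
Every engineer in the restrictor has a witness.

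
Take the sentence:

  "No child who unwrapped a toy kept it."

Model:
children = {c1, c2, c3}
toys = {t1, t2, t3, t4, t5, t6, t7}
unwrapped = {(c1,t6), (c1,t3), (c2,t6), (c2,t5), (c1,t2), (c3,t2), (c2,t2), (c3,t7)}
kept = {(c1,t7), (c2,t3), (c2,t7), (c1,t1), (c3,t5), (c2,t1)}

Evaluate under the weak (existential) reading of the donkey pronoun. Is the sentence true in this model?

"it" takes "a toy" as antecedent — a donkey pronoun bound across the clause boundary.
Truth condition: for no (c,t) with unwrapped(c,t) does kept(c,t) hold.
Restrictor pairs — does the scope hold? (c1,t2):fails  (c1,t3):fails  (c1,t6):fails  (c2,t2):fails  (c2,t5):fails  (c2,t6):fails  (c3,t2):fails  (c3,t7):fails
Scope holds for no restrictor pair, so the sentence is true.

True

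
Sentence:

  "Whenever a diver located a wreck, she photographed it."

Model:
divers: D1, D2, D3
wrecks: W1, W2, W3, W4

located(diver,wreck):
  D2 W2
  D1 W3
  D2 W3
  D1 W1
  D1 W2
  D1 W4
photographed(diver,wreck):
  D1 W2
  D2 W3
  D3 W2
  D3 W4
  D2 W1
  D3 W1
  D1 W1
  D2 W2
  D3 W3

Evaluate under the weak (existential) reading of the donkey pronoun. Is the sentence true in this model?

"it" takes "a wreck" as antecedent — a donkey pronoun bound across the clause boundary.
Weak reading: every diver d with some located-wreck has at least one located-wreck w such that photographed(d,w).
Per diver: D1:✓  D2:✓
Every diver in the restrictor has a witness.

True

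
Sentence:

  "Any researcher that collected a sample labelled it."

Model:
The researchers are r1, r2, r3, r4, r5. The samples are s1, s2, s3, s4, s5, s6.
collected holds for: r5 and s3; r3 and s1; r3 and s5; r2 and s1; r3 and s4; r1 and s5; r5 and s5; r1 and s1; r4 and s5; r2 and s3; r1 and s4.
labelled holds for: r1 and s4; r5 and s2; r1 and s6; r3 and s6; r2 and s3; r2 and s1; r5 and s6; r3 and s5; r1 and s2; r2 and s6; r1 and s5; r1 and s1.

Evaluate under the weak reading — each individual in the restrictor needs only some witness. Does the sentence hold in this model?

"it" takes "a sample" as antecedent — a donkey pronoun bound across the clause boundary.
Weak reading: every researcher r with some collected-sample has at least one collected-sample s such that labelled(r,s).
Per researcher: r1:✓  r2:✓  r3:✓  r4:✗  r5:✗
r4 has no witness among its collected-samples.

False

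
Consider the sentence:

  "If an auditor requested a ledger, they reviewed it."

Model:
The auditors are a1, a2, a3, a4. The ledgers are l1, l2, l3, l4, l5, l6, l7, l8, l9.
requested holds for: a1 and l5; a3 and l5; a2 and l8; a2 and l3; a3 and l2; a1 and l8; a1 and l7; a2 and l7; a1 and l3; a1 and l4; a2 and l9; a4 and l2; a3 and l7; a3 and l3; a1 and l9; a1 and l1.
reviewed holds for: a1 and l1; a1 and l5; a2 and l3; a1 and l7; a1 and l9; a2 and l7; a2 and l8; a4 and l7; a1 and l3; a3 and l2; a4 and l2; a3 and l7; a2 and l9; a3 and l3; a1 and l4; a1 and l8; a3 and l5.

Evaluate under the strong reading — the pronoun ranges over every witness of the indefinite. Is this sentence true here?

True

"it" takes "a ledger" as antecedent — a donkey pronoun bound across the clause boundary.
Strong reading: for every (a,l) with requested(a,l), reviewed(a,l).
Restrictor pairs: (a1,l1) ✓  (a1,l3) ✓  (a1,l4) ✓  (a1,l5) ✓  (a1,l7) ✓  (a1,l8) ✓  (a1,l9) ✓  (a2,l3) ✓  (a2,l7) ✓  (a2,l8) ✓  (a2,l9) ✓  (a3,l2) ✓  (a3,l3) ✓  (a3,l5) ✓  (a3,l7) ✓  (a4,l2) ✓
Every restrictor pair satisfies the scope.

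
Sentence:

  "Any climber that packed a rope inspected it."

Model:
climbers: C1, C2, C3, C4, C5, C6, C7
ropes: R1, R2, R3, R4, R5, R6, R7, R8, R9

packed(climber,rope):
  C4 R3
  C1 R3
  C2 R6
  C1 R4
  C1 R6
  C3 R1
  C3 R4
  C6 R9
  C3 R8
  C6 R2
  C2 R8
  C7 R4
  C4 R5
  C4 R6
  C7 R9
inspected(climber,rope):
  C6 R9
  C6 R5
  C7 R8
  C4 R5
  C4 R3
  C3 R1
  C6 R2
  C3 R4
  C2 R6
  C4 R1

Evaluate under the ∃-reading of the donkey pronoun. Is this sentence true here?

"it" takes "a rope" as antecedent — a donkey pronoun bound across the clause boundary.
Weak reading: every climber c with some packed-rope has at least one packed-rope r such that inspected(c,r).
Per climber: C1:✗  C2:✓  C3:✓  C4:✓  C6:✓  C7:✗
C1 has no witness among its packed-ropes.

False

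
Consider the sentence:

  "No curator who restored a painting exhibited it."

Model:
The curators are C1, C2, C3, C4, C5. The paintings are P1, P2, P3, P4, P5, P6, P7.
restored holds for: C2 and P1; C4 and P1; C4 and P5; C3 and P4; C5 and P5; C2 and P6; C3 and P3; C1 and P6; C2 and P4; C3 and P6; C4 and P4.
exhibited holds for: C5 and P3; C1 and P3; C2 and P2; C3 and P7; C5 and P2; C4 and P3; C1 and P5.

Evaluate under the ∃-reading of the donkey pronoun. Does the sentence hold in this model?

True

"it" takes "a painting" as antecedent — a donkey pronoun bound across the clause boundary.
Truth condition: for no (c,p) with restored(c,p) does exhibited(c,p) hold.
Restrictor pairs — does the scope hold? (C1,P6):fails  (C2,P1):fails  (C2,P4):fails  (C2,P6):fails  (C3,P3):fails  (C3,P4):fails  (C3,P6):fails  (C4,P1):fails  (C4,P4):fails  (C4,P5):fails  (C5,P5):fails
Scope holds for no restrictor pair, so the sentence is true.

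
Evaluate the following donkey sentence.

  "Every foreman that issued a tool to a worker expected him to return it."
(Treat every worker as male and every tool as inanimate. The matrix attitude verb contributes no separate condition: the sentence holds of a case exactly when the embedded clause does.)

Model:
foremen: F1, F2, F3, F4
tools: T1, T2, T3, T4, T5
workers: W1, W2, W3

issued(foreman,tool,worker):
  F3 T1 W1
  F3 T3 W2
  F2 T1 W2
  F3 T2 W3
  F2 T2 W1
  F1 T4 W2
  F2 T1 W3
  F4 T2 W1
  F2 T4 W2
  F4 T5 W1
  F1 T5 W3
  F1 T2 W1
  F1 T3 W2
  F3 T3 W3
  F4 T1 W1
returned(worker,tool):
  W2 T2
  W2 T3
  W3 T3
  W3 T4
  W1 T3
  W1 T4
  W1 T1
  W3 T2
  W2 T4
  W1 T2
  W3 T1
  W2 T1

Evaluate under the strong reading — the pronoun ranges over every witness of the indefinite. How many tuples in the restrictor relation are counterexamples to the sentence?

"him" takes "a worker" as antecedent and "it" takes "a tool"; both are donkey pronouns co-varying with the restrictor.
Strong reading: for every (f,t,w) with issued(f,t,w), returned(w,t).
Restrictor triples: (F1,T2,W1)→returned(W1,T2) ✓  (F1,T3,W2)→returned(W2,T3) ✓  (F1,T4,W2)→returned(W2,T4) ✓  (F1,T5,W3)→returned(W3,T5) ✗  (F2,T1,W2)→returned(W2,T1) ✓  (F2,T1,W3)→returned(W3,T1) ✓  (F2,T2,W1)→returned(W1,T2) ✓  (F2,T4,W2)→returned(W2,T4) ✓  (F3,T1,W1)→returned(W1,T1) ✓  (F3,T2,W3)→returned(W3,T2) ✓  (F3,T3,W2)→returned(W2,T3) ✓  (F3,T3,W3)→returned(W3,T3) ✓  (F4,T1,W1)→returned(W1,T1) ✓  (F4,T2,W1)→returned(W1,T2) ✓  (F4,T5,W1)→returned(W1,T5) ✗
Counterexamples (restrictor triples failing the scope): 2.

2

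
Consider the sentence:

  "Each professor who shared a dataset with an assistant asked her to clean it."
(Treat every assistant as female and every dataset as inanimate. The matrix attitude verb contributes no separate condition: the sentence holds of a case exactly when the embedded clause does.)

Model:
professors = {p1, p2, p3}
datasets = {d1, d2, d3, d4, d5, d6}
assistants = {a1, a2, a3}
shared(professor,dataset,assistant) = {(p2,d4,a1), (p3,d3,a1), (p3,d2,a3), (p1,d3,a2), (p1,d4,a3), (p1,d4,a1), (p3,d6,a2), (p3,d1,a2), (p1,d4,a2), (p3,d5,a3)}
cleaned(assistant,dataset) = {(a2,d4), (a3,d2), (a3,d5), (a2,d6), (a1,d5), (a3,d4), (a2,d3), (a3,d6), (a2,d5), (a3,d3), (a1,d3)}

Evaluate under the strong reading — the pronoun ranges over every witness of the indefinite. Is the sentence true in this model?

"her" takes "an assistant" as antecedent and "it" takes "a dataset"; both are donkey pronouns co-varying with the restrictor.
Strong reading: for every (p,d,a) with shared(p,d,a), cleaned(a,d).
Restrictor triples: (p1,d3,a2)→cleaned(a2,d3) ✓  (p1,d4,a1)→cleaned(a1,d4) ✗  (p1,d4,a2)→cleaned(a2,d4) ✓  (p1,d4,a3)→cleaned(a3,d4) ✓  (p2,d4,a1)→cleaned(a1,d4) ✗  (p3,d1,a2)→cleaned(a2,d1) ✗  (p3,d2,a3)→cleaned(a3,d2) ✓  (p3,d3,a1)→cleaned(a1,d3) ✓  (p3,d5,a3)→cleaned(a3,d5) ✓  (p3,d6,a2)→cleaned(a2,d6) ✓
Counterexample: (p1,d4,a1) — cleaned(a1,d4) does not hold.

False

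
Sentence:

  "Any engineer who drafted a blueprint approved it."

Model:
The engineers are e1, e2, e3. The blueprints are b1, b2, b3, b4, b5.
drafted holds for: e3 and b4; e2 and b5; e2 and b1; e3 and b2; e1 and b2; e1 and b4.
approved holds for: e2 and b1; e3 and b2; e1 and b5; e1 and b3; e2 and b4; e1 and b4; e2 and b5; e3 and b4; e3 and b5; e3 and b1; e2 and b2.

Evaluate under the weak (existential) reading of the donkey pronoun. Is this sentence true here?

"it" takes "a blueprint" as antecedent — a donkey pronoun bound across the clause boundary.
Weak reading: every engineer e with some drafted-blueprint has at least one drafted-blueprint b such that approved(e,b).
Per engineer: e1:✓  e2:✓  e3:✓
Every engineer in the restrictor has a witness.

True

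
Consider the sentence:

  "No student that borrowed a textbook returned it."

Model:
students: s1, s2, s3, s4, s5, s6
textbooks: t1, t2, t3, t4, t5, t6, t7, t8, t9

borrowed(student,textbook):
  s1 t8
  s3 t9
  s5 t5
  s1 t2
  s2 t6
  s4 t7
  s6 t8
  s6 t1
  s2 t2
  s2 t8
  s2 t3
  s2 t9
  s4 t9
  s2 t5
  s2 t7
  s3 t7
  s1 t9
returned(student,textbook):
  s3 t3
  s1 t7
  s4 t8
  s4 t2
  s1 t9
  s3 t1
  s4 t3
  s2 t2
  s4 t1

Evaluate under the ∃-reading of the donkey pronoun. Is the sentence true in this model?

False

"it" takes "a textbook" as antecedent — a donkey pronoun bound across the clause boundary.
Truth condition: for no (s,t) with borrowed(s,t) does returned(s,t) hold.
Restrictor pairs — does the scope hold? (s1,t2):fails  (s1,t8):fails  (s1,t9):holds  (s2,t2):holds  (s2,t3):fails  (s2,t5):fails  (s2,t6):fails  (s2,t7):fails  (s2,t8):fails  (s2,t9):fails  (s3,t7):fails  (s3,t9):fails  (s4,t7):fails  (s4,t9):fails  (s5,t5):fails  (s6,t1):fails  (s6,t8):fails
Scope holds for 2 pair(s), so the sentence is false.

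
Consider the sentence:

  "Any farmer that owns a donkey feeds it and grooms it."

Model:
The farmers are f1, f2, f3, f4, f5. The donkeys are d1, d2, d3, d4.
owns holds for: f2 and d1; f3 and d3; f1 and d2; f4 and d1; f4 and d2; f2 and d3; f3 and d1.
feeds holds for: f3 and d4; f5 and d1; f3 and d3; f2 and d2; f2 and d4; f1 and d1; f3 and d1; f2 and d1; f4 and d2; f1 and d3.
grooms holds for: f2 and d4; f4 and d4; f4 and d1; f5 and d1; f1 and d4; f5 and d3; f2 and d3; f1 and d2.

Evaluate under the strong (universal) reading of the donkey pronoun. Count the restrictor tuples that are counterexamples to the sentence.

7

"it" takes "a donkey" as antecedent — a donkey pronoun bound across the clause boundary.
Strong reading: for every (f,d) with owns(f,d), feeds(f,d) ∧ grooms(f,d).
Restrictor pairs: (f1,d2) ✗  (f2,d1) ✗  (f2,d3) ✗  (f3,d1) ✗  (f3,d3) ✗  (f4,d1) ✗  (f4,d2) ✗
Counterexamples (restrictor pairs failing the scope): 7.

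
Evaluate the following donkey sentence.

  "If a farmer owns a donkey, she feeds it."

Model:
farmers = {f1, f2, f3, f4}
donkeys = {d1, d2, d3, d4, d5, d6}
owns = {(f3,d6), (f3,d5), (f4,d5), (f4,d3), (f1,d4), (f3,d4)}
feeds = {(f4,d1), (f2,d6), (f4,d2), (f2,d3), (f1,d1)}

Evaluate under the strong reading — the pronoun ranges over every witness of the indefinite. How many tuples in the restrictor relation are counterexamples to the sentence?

6

"it" takes "a donkey" as antecedent — a donkey pronoun bound across the clause boundary.
Strong reading: for every (f,d) with owns(f,d), feeds(f,d).
Restrictor pairs: (f1,d4) ✗  (f3,d4) ✗  (f3,d5) ✗  (f3,d6) ✗  (f4,d3) ✗  (f4,d5) ✗
Counterexamples (restrictor pairs failing the scope): 6.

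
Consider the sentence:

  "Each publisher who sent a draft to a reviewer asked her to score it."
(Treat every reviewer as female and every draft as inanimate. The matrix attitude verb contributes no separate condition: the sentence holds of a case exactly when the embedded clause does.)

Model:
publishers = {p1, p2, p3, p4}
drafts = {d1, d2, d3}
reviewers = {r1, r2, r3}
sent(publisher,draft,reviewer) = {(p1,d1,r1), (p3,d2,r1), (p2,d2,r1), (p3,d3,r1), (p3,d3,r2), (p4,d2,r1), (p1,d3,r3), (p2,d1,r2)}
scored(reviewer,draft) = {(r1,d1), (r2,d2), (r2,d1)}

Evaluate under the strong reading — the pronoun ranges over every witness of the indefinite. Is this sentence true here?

False

"her" takes "a reviewer" as antecedent and "it" takes "a draft"; both are donkey pronouns co-varying with the restrictor.
Strong reading: for every (p,d,r) with sent(p,d,r), scored(r,d).
Restrictor triples: (p1,d1,r1)→scored(r1,d1) ✓  (p1,d3,r3)→scored(r3,d3) ✗  (p2,d1,r2)→scored(r2,d1) ✓  (p2,d2,r1)→scored(r1,d2) ✗  (p3,d2,r1)→scored(r1,d2) ✗  (p3,d3,r1)→scored(r1,d3) ✗  (p3,d3,r2)→scored(r2,d3) ✗  (p4,d2,r1)→scored(r1,d2) ✗
Counterexample: (p1,d3,r3) — scored(r3,d3) does not hold.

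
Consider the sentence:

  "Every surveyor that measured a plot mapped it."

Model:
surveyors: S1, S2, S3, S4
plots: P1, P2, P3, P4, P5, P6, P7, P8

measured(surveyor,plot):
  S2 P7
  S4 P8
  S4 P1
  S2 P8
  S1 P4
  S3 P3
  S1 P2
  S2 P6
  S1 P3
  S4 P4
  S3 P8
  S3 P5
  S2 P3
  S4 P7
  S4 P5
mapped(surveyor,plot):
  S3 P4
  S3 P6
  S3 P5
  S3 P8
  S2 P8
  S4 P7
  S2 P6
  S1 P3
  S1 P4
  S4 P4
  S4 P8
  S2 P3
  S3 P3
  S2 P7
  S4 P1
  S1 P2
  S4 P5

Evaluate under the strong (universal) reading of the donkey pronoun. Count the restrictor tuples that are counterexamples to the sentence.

"it" takes "a plot" as antecedent — a donkey pronoun bound across the clause boundary.
Strong reading: for every (s,p) with measured(s,p), mapped(s,p).
Restrictor pairs: (S1,P2) ✓  (S1,P3) ✓  (S1,P4) ✓  (S2,P3) ✓  (S2,P6) ✓  (S2,P7) ✓  (S2,P8) ✓  (S3,P3) ✓  (S3,P5) ✓  (S3,P8) ✓  (S4,P1) ✓  (S4,P4) ✓  (S4,P5) ✓  (S4,P7) ✓  (S4,P8) ✓
Counterexamples (restrictor pairs failing the scope): 0.

0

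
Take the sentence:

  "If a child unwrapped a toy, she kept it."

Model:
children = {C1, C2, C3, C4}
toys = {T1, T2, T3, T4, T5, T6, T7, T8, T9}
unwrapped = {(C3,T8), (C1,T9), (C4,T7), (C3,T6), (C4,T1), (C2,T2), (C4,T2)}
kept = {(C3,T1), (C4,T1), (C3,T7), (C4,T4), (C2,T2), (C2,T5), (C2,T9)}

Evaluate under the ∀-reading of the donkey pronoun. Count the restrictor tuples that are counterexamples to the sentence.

5

"it" takes "a toy" as antecedent — a donkey pronoun bound across the clause boundary.
Strong reading: for every (c,t) with unwrapped(c,t), kept(c,t).
Restrictor pairs: (C1,T9) ✗  (C2,T2) ✓  (C3,T6) ✗  (C3,T8) ✗  (C4,T1) ✓  (C4,T2) ✗  (C4,T7) ✗
Counterexamples (restrictor pairs failing the scope): 5.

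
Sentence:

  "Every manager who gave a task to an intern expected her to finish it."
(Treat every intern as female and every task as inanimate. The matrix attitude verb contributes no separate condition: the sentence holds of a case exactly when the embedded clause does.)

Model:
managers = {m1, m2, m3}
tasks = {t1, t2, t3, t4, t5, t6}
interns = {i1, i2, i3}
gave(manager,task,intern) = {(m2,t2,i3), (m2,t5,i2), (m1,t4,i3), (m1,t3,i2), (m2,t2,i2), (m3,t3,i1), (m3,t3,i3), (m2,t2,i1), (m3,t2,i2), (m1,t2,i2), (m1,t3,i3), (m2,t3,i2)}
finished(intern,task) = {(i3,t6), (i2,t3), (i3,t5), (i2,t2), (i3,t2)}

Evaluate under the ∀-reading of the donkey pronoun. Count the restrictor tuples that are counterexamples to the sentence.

"her" takes "an intern" as antecedent and "it" takes "a task"; both are donkey pronouns co-varying with the restrictor.
Strong reading: for every (m,t,i) with gave(m,t,i), finished(i,t).
Restrictor triples: (m1,t2,i2)→finished(i2,t2) ✓  (m1,t3,i2)→finished(i2,t3) ✓  (m1,t3,i3)→finished(i3,t3) ✗  (m1,t4,i3)→finished(i3,t4) ✗  (m2,t2,i1)→finished(i1,t2) ✗  (m2,t2,i2)→finished(i2,t2) ✓  (m2,t2,i3)→finished(i3,t2) ✓  (m2,t3,i2)→finished(i2,t3) ✓  (m2,t5,i2)→finished(i2,t5) ✗  (m3,t2,i2)→finished(i2,t2) ✓  (m3,t3,i1)→finished(i1,t3) ✗  (m3,t3,i3)→finished(i3,t3) ✗
Counterexamples (restrictor triples failing the scope): 6.

6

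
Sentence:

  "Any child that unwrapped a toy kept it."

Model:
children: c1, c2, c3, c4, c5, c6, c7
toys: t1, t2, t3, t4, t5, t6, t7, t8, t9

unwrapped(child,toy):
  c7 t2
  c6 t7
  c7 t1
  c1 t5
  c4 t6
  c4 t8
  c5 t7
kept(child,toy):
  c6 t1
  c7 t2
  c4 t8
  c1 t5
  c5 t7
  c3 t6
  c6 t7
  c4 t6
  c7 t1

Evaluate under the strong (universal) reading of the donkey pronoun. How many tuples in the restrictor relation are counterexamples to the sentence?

0

"it" takes "a toy" as antecedent — a donkey pronoun bound across the clause boundary.
Strong reading: for every (c,t) with unwrapped(c,t), kept(c,t).
Restrictor pairs: (c1,t5) ✓  (c4,t6) ✓  (c4,t8) ✓  (c5,t7) ✓  (c6,t7) ✓  (c7,t1) ✓  (c7,t2) ✓
Counterexamples (restrictor pairs failing the scope): 0.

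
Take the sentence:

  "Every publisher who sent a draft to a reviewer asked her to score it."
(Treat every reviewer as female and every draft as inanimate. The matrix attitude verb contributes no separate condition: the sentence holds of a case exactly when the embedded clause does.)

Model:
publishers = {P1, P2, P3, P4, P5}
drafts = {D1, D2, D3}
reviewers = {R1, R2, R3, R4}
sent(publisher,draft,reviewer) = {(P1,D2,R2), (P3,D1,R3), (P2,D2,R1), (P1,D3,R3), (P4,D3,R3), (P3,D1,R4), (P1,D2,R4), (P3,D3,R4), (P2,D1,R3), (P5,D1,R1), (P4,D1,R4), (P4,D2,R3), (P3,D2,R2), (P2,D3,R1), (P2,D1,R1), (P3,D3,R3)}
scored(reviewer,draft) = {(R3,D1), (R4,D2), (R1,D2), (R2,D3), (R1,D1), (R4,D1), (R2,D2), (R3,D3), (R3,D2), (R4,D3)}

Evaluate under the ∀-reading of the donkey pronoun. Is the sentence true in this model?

"her" takes "a reviewer" as antecedent and "it" takes "a draft"; both are donkey pronouns co-varying with the restrictor.
Strong reading: for every (p,d,r) with sent(p,d,r), scored(r,d).
Restrictor triples: (P1,D2,R2)→scored(R2,D2) ✓  (P1,D2,R4)→scored(R4,D2) ✓  (P1,D3,R3)→scored(R3,D3) ✓  (P2,D1,R1)→scored(R1,D1) ✓  (P2,D1,R3)→scored(R3,D1) ✓  (P2,D2,R1)→scored(R1,D2) ✓  (P2,D3,R1)→scored(R1,D3) ✗  (P3,D1,R3)→scored(R3,D1) ✓  (P3,D1,R4)→scored(R4,D1) ✓  (P3,D2,R2)→scored(R2,D2) ✓  (P3,D3,R3)→scored(R3,D3) ✓  (P3,D3,R4)→scored(R4,D3) ✓  (P4,D1,R4)→scored(R4,D1) ✓  (P4,D2,R3)→scored(R3,D2) ✓  (P4,D3,R3)→scored(R3,D3) ✓  (P5,D1,R1)→scored(R1,D1) ✓
Counterexample: (P2,D3,R1) — scored(R1,D3) does not hold.

False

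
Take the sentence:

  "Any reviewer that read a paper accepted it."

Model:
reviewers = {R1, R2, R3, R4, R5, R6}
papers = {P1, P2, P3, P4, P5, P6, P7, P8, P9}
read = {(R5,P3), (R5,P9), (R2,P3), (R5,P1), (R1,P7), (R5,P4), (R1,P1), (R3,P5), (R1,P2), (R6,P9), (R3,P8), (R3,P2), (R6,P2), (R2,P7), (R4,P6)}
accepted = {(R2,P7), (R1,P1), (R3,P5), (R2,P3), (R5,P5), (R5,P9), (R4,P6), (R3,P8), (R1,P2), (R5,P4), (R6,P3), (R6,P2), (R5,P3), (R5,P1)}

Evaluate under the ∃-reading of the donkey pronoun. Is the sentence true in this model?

"it" takes "a paper" as antecedent — a donkey pronoun bound across the clause boundary.
Weak reading: every reviewer r with some read-paper has at least one read-paper p such that accepted(r,p).
Per reviewer: R1:✓  R2:✓  R3:✓  R4:✓  R5:✓  R6:✓
Every reviewer in the restrictor has a witness.

True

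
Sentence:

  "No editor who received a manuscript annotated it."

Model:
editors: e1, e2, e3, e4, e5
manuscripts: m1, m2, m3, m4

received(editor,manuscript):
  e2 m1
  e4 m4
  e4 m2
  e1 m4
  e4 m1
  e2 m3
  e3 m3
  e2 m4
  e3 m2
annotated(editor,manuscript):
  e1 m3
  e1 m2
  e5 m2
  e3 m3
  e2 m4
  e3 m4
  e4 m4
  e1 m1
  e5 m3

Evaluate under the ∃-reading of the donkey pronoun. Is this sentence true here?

"it" takes "a manuscript" as antecedent — a donkey pronoun bound across the clause boundary.
Truth condition: for no (e,m) with received(e,m) does annotated(e,m) hold.
Restrictor pairs — does the scope hold? (e1,m4):fails  (e2,m1):fails  (e2,m3):fails  (e2,m4):holds  (e3,m2):fails  (e3,m3):holds  (e4,m1):fails  (e4,m2):fails  (e4,m4):holds
Scope holds for 3 pair(s), so the sentence is false.

False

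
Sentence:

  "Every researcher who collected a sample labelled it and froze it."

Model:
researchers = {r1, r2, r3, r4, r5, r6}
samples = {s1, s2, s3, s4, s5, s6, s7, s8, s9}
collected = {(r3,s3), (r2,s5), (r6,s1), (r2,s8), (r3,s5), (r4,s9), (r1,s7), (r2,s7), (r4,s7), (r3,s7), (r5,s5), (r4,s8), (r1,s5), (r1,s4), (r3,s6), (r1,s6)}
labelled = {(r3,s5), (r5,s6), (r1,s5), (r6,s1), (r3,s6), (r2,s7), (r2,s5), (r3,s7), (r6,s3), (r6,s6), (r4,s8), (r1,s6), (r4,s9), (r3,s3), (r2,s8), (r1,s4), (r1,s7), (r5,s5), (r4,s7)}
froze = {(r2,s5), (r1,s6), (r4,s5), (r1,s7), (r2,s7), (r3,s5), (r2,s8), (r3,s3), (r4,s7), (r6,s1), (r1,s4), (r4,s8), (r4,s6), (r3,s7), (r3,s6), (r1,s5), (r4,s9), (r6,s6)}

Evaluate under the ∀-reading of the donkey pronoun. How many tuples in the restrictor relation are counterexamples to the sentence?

"it" takes "a sample" as antecedent — a donkey pronoun bound across the clause boundary.
Strong reading: for every (r,s) with collected(r,s), labelled(r,s) ∧ froze(r,s).
Restrictor pairs: (r1,s4) ✓  (r1,s5) ✓  (r1,s6) ✓  (r1,s7) ✓  (r2,s5) ✓  (r2,s7) ✓  (r2,s8) ✓  (r3,s3) ✓  (r3,s5) ✓  (r3,s6) ✓  (r3,s7) ✓  (r4,s7) ✓  (r4,s8) ✓  (r4,s9) ✓  (r5,s5) ✗  (r6,s1) ✓
Counterexamples (restrictor pairs failing the scope): 1.

1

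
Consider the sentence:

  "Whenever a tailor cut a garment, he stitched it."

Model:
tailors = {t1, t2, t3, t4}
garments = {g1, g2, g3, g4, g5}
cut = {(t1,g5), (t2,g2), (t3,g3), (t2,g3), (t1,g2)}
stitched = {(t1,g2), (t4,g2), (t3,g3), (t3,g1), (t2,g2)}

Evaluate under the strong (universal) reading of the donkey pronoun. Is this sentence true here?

False

"it" takes "a garment" as antecedent — a donkey pronoun bound across the clause boundary.
Strong reading: for every (t,g) with cut(t,g), stitched(t,g).
Restrictor pairs: (t1,g2) ✓  (t1,g5) ✗  (t2,g2) ✓  (t2,g3) ✗  (t3,g3) ✓
Counterexample: (t1,g5) is in cut but fails the scope.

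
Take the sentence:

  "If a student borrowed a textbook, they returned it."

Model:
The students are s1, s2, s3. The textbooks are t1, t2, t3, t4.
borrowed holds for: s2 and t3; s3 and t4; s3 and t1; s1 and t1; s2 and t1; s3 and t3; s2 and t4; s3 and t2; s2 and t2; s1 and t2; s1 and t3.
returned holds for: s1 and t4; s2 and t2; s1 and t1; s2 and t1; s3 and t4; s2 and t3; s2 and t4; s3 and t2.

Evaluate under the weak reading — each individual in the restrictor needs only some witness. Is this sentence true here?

True

"it" takes "a textbook" as antecedent — a donkey pronoun bound across the clause boundary.
Weak reading: every student s with some borrowed-textbook has at least one borrowed-textbook t such that returned(s,t).
Per student: s1:✓  s2:✓  s3:✓
Every student in the restrictor has a witness.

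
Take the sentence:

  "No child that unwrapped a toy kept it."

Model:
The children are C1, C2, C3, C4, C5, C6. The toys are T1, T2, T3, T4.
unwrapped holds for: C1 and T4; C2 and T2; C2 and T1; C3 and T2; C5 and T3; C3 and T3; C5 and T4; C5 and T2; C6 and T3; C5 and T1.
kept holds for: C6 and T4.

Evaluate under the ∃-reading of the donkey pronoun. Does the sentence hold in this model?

"it" takes "a toy" as antecedent — a donkey pronoun bound across the clause boundary.
Truth condition: for no (c,t) with unwrapped(c,t) does kept(c,t) hold.
Restrictor pairs — does the scope hold? (C1,T4):fails  (C2,T1):fails  (C2,T2):fails  (C3,T2):fails  (C3,T3):fails  (C5,T1):fails  (C5,T2):fails  (C5,T3):fails  (C5,T4):fails  (C6,T3):fails
Scope holds for no restrictor pair, so the sentence is true.

True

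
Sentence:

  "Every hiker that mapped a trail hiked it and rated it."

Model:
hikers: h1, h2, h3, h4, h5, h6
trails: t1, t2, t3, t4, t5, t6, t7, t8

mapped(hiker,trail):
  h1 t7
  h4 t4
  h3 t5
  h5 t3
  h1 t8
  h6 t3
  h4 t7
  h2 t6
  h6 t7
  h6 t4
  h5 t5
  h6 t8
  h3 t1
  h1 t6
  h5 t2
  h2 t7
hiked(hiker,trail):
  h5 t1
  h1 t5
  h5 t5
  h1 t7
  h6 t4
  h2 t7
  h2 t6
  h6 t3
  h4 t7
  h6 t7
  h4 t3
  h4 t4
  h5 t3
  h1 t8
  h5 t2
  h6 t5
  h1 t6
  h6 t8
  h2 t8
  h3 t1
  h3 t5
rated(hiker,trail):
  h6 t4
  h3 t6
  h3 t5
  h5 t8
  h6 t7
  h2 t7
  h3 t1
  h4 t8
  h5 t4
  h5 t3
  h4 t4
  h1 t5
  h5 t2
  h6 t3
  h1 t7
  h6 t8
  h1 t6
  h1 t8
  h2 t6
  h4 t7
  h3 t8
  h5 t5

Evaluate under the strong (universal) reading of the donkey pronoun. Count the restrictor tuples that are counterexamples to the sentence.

0

"it" takes "a trail" as antecedent — a donkey pronoun bound across the clause boundary.
Strong reading: for every (h,t) with mapped(h,t), hiked(h,t) ∧ rated(h,t).
Restrictor pairs: (h1,t6) ✓  (h1,t7) ✓  (h1,t8) ✓  (h2,t6) ✓  (h2,t7) ✓  (h3,t1) ✓  (h3,t5) ✓  (h4,t4) ✓  (h4,t7) ✓  (h5,t2) ✓  (h5,t3) ✓  (h5,t5) ✓  (h6,t3) ✓  (h6,t4) ✓  (h6,t7) ✓  (h6,t8) ✓
Counterexamples (restrictor pairs failing the scope): 0.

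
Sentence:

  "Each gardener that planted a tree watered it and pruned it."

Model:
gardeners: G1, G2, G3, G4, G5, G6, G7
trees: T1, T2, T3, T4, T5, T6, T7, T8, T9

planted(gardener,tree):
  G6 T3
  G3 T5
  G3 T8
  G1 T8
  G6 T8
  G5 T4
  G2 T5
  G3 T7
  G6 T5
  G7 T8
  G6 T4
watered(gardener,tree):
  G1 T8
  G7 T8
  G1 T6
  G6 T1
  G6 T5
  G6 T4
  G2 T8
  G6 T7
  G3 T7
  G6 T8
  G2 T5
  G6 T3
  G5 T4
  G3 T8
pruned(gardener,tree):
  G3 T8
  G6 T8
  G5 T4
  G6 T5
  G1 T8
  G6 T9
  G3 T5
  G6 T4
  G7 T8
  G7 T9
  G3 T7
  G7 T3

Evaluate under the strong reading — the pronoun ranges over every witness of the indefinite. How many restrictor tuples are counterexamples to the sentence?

3

"it" takes "a tree" as antecedent — a donkey pronoun bound across the clause boundary.
Strong reading: for every (g,t) with planted(g,t), watered(g,t) ∧ pruned(g,t).
Restrictor pairs: (G1,T8) ✓  (G2,T5) ✗  (G3,T5) ✗  (G3,T7) ✓  (G3,T8) ✓  (G5,T4) ✓  (G6,T3) ✗  (G6,T4) ✓  (G6,T5) ✓  (G6,T8) ✓  (G7,T8) ✓
Counterexamples (restrictor pairs failing the scope): 3.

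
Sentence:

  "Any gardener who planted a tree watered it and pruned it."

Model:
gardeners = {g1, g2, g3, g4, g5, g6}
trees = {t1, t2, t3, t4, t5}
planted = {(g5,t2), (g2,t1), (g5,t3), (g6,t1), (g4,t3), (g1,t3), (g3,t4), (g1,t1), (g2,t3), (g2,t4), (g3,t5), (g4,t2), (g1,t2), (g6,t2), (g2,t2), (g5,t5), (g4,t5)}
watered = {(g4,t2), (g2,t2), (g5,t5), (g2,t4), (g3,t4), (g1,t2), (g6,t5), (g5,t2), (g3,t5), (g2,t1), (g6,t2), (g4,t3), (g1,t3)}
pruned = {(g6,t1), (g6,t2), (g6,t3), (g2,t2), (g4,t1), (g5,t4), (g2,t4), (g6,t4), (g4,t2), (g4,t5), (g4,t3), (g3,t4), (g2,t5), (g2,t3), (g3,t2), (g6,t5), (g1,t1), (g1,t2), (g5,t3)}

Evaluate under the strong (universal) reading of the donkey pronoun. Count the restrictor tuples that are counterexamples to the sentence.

"it" takes "a tree" as antecedent — a donkey pronoun bound across the clause boundary.
Strong reading: for every (g,t) with planted(g,t), watered(g,t) ∧ pruned(g,t).
Restrictor pairs: (g1,t1) ✗  (g1,t2) ✓  (g1,t3) ✗  (g2,t1) ✗  (g2,t2) ✓  (g2,t3) ✗  (g2,t4) ✓  (g3,t4) ✓  (g3,t5) ✗  (g4,t2) ✓  (g4,t3) ✓  (g4,t5) ✗  (g5,t2) ✗  (g5,t3) ✗  (g5,t5) ✗  (g6,t1) ✗  (g6,t2) ✓
Counterexamples (restrictor pairs failing the scope): 10.

10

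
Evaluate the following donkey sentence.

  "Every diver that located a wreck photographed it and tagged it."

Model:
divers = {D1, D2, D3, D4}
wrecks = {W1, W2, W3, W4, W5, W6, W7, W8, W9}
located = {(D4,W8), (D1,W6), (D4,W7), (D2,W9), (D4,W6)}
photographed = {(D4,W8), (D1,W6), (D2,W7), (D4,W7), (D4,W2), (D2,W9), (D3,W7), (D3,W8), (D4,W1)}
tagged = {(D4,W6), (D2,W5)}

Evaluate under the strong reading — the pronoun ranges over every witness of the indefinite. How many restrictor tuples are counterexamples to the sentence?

5

"it" takes "a wreck" as antecedent — a donkey pronoun bound across the clause boundary.
Strong reading: for every (d,w) with located(d,w), photographed(d,w) ∧ tagged(d,w).
Restrictor pairs: (D1,W6) ✗  (D2,W9) ✗  (D4,W6) ✗  (D4,W7) ✗  (D4,W8) ✗
Counterexamples (restrictor pairs failing the scope): 5.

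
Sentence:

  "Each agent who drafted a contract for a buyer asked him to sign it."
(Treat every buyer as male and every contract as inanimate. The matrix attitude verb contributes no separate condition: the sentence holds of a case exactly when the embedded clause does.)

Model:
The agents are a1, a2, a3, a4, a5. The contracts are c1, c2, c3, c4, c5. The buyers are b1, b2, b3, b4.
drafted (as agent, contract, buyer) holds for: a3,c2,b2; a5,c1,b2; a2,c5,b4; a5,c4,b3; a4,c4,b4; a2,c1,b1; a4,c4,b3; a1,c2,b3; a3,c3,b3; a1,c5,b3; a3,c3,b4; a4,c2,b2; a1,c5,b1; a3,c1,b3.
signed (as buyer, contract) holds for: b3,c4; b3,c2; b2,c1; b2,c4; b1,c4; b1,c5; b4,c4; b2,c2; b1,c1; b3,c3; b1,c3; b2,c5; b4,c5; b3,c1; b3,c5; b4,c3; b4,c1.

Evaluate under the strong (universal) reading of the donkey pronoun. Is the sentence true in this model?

"him" takes "a buyer" as antecedent and "it" takes "a contract"; both are donkey pronouns co-varying with the restrictor.
Strong reading: for every (a,c,b) with drafted(a,c,b), signed(b,c).
Restrictor triples: (a1,c2,b3)→signed(b3,c2) ✓  (a1,c5,b1)→signed(b1,c5) ✓  (a1,c5,b3)→signed(b3,c5) ✓  (a2,c1,b1)→signed(b1,c1) ✓  (a2,c5,b4)→signed(b4,c5) ✓  (a3,c1,b3)→signed(b3,c1) ✓  (a3,c2,b2)→signed(b2,c2) ✓  (a3,c3,b3)→signed(b3,c3) ✓  (a3,c3,b4)→signed(b4,c3) ✓  (a4,c2,b2)→signed(b2,c2) ✓  (a4,c4,b3)→signed(b3,c4) ✓  (a4,c4,b4)→signed(b4,c4) ✓  (a5,c1,b2)→signed(b2,c1) ✓  (a5,c4,b3)→signed(b3,c4) ✓
Every restrictor triple satisfies the scope.

True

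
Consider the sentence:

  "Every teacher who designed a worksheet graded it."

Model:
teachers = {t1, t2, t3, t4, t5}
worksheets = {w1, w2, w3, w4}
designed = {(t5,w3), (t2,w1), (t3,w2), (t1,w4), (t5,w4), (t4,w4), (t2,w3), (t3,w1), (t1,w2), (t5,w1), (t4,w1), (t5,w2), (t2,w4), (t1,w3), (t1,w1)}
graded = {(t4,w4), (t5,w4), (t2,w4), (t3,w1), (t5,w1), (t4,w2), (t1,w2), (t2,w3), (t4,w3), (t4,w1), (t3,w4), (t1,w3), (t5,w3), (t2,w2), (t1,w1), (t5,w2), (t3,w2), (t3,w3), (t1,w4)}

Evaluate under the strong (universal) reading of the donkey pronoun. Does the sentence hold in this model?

False

"it" takes "a worksheet" as antecedent — a donkey pronoun bound across the clause boundary.
Strong reading: for every (t,w) with designed(t,w), graded(t,w).
Restrictor pairs: (t1,w1) ✓  (t1,w2) ✓  (t1,w3) ✓  (t1,w4) ✓  (t2,w1) ✗  (t2,w3) ✓  (t2,w4) ✓  (t3,w1) ✓  (t3,w2) ✓  (t4,w1) ✓  (t4,w4) ✓  (t5,w1) ✓  (t5,w2) ✓  (t5,w3) ✓  (t5,w4) ✓
Counterexample: (t2,w1) is in designed but fails the scope.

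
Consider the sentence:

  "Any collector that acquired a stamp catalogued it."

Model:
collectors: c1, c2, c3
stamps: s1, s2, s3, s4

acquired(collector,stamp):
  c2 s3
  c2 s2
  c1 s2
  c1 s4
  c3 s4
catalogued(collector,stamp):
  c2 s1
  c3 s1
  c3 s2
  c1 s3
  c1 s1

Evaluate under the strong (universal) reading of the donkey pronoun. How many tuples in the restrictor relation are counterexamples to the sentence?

5

"it" takes "a stamp" as antecedent — a donkey pronoun bound across the clause boundary.
Strong reading: for every (c,s) with acquired(c,s), catalogued(c,s).
Restrictor pairs: (c1,s2) ✗  (c1,s4) ✗  (c2,s2) ✗  (c2,s3) ✗  (c3,s4) ✗
Counterexamples (restrictor pairs failing the scope): 5.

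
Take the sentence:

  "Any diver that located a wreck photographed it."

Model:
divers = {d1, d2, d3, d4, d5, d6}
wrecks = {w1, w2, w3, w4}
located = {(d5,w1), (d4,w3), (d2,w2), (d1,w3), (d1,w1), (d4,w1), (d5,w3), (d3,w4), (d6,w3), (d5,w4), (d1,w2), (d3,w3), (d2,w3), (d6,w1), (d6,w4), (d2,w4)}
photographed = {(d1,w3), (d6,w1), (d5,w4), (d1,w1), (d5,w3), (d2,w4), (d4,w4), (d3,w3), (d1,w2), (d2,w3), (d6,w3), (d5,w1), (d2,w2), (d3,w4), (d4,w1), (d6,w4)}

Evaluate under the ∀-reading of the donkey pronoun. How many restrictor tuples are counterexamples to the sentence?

"it" takes "a wreck" as antecedent — a donkey pronoun bound across the clause boundary.
Strong reading: for every (d,w) with located(d,w), photographed(d,w).
Restrictor pairs: (d1,w1) ✓  (d1,w2) ✓  (d1,w3) ✓  (d2,w2) ✓  (d2,w3) ✓  (d2,w4) ✓  (d3,w3) ✓  (d3,w4) ✓  (d4,w1) ✓  (d4,w3) ✗  (d5,w1) ✓  (d5,w3) ✓  (d5,w4) ✓  (d6,w1) ✓  (d6,w3) ✓  (d6,w4) ✓
Counterexamples (restrictor pairs failing the scope): 1.

1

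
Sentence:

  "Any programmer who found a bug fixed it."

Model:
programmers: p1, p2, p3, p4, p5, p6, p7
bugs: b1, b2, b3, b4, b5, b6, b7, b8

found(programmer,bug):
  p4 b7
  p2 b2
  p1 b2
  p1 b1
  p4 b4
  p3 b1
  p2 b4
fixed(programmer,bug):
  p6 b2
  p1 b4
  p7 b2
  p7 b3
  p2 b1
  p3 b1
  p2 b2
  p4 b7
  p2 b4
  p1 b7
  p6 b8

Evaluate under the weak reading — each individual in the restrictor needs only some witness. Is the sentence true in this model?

"it" takes "a bug" as antecedent — a donkey pronoun bound across the clause boundary.
Weak reading: every programmer p with some found-bug has at least one found-bug b such that fixed(p,b).
Per programmer: p1:✗  p2:✓  p3:✓  p4:✓
p1 has no witness among its found-bugs.

False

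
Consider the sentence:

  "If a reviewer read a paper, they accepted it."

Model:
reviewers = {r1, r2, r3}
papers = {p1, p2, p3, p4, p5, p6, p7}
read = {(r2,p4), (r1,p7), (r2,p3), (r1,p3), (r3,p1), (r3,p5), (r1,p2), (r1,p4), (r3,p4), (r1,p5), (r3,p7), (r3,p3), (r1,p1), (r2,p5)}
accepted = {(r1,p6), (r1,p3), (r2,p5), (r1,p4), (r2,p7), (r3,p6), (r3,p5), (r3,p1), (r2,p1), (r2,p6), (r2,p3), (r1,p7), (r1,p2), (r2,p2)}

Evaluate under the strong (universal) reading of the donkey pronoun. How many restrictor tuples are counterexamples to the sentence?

6

"it" takes "a paper" as antecedent — a donkey pronoun bound across the clause boundary.
Strong reading: for every (r,p) with read(r,p), accepted(r,p).
Restrictor pairs: (r1,p1) ✗  (r1,p2) ✓  (r1,p3) ✓  (r1,p4) ✓  (r1,p5) ✗  (r1,p7) ✓  (r2,p3) ✓  (r2,p4) ✗  (r2,p5) ✓  (r3,p1) ✓  (r3,p3) ✗  (r3,p4) ✗  (r3,p5) ✓  (r3,p7) ✗
Counterexamples (restrictor pairs failing the scope): 6.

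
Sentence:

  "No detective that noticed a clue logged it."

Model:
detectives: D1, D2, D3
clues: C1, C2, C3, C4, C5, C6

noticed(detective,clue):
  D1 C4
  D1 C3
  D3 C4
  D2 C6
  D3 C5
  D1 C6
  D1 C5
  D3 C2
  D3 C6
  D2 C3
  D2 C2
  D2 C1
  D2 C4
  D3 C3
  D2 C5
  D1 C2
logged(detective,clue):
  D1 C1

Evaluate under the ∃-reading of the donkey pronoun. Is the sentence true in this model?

"it" takes "a clue" as antecedent — a donkey pronoun bound across the clause boundary.
Truth condition: for no (d,c) with noticed(d,c) does logged(d,c) hold.
Restrictor pairs — does the scope hold? (D1,C2):fails  (D1,C3):fails  (D1,C4):fails  (D1,C5):fails  (D1,C6):fails  (D2,C1):fails  (D2,C2):fails  (D2,C3):fails  (D2,C4):fails  (D2,C5):fails  (D2,C6):fails  (D3,C2):fails  (D3,C3):fails  (D3,C4):fails  (D3,C5):fails  (D3,C6):fails
Scope holds for no restrictor pair, so the sentence is true.

True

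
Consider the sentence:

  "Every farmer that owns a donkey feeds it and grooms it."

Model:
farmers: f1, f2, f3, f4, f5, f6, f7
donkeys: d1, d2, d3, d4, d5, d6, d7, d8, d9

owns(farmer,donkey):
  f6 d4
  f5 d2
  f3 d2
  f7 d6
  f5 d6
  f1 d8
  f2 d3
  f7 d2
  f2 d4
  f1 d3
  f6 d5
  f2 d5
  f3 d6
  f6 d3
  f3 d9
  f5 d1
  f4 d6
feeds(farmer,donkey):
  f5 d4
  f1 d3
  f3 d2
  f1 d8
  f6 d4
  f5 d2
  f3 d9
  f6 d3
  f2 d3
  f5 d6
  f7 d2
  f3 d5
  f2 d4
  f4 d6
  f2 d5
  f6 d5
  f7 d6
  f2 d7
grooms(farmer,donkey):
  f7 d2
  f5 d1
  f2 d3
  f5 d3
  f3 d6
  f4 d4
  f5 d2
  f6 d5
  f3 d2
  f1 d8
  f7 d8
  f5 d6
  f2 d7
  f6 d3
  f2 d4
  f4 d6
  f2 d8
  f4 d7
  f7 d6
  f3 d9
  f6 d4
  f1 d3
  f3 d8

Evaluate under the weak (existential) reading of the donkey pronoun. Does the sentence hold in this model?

True

"it" takes "a donkey" as antecedent — a donkey pronoun bound across the clause boundary.
Weak reading: every farmer f with some owns-donkey has at least one owns-donkey d such that feeds(f,d) ∧ grooms(f,d).
Per farmer: f1:✓  f2:✓  f3:✓  f4:✓  f5:✓  f6:✓  f7:✓
Every farmer in the restrictor has a witness.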